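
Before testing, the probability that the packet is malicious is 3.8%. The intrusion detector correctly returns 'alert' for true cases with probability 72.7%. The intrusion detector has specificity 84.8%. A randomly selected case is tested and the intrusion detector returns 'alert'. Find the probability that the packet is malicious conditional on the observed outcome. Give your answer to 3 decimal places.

Write H for 'the packet is malicious'. Prior odds H:¬H = 0.038/0.962 = 0.039501. For the 'alert' outcome, the likelihood ratio is 0.727/0.152 = 4.7829.
Posterior odds = 0.039501 × 4.7829 = 0.18893, so P(H|E) = 0.18893/(1+0.18893) = 0.159.

P(H | E) ≈ 0.159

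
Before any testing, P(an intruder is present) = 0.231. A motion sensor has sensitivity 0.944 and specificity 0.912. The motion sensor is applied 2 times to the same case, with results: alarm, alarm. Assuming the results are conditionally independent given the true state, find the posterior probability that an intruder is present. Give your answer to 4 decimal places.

With H the event that an intruder is present, the joint likelihood of the observed sequence is P(data|H) = 0.944·0.944 = 0.89114 and P(data|¬H) = 0.088·0.088 = 0.0077440.
Bayes: P(H|data) = 0.231·0.89114 / (0.231·0.89114 + 0.769·0.0077440) = 0.20585/0.21181 = 0.9719.

Posterior P(H) ≈ 0.9719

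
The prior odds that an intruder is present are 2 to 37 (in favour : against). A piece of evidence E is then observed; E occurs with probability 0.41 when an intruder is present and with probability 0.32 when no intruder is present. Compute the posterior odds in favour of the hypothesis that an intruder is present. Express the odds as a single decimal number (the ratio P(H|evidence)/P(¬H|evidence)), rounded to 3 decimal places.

Posterior odds ≈ 0.069

Prior odds = 2/37 = 0.054054. In log-odds, ln(0.054054) = -2.9178.
Add log likelihood ratio: ln(1.2812) = 0.24784.
Posterior log-odds = -2.6699, so posterior odds = exp(-2.6699) = 0.069257.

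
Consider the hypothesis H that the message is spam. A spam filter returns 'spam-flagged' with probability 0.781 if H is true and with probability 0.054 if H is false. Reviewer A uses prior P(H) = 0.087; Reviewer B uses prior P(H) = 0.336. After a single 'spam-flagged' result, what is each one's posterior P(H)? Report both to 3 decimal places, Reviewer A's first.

Reviewer A: 0.580; Reviewer B: 0.880

P('+'|H) = 0.781, P('+'|¬H) = 0.054.
Reviewer A: numerator 0.781·0.087 = 0.067947; evidence = 0.067947+0.054·0.913 = 0.11725; posterior = 0.580.
Reviewer B: numerator 0.781·0.336 = 0.26242; evidence = 0.26242+0.054·0.664 = 0.29827; posterior = 0.880.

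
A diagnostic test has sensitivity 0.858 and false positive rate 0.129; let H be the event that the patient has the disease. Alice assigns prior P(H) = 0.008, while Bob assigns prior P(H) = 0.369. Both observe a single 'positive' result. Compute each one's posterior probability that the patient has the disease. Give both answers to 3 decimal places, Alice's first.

P('+'|H) = 0.858, P('+'|¬H) = 0.129.
Alice: numerator 0.858·0.008 = 0.0068640; evidence = 0.0068640+0.129·0.992 = 0.13483; posterior = 0.051.
Bob: numerator 0.858·0.369 = 0.31660; evidence = 0.31660+0.129·0.631 = 0.39800; posterior = 0.795.

Alice: 0.051; Bob: 0.795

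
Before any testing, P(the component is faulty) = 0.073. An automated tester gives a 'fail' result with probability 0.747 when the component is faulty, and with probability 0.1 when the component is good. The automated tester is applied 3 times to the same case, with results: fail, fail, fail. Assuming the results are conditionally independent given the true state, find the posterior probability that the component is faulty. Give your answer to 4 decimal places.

With H the event that the component is faulty, the joint likelihood of the observed sequence is P(data|H) = 0.747·0.747·0.747 = 0.41683 and P(data|¬H) = 0.1·0.1·0.1 = 0.0010000.
Bayes: P(H|data) = 0.073·0.41683 / (0.073·0.41683 + 0.927·0.0010000) = 0.030429/0.031356 = 0.9704.

Posterior P(H) ≈ 0.9704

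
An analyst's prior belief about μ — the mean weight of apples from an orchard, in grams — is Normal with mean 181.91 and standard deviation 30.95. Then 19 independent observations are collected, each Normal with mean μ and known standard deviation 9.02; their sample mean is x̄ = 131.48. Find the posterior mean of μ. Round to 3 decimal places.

Posterior mean ≈ 131.704

Prior precision 1/τ₀² = 1/30.95² = 0.00104395; data precision n/σ² = 19/9.02² = 0.233529.
Posterior precision = 0.00104395 + 0.233529 = 0.234573.
Posterior mean = (0.00104395·181.91 + 0.233529·131.48) / 0.234573 = 131.704.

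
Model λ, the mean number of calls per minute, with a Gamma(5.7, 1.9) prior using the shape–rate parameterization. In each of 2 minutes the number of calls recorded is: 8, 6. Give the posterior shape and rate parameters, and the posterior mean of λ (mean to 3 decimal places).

Posterior: Gamma(shape=19.7, rate=3.9); mean ≈ 5.051

Total count ∑xᵢ = 14 over n = 2 minutes.
Gamma is conjugate to the Poisson likelihood: posterior is Gamma(shape = 5.7+14 = 19.7, rate = 1.9+2 = 3.9).
Posterior mean = shape/rate = 19.7/3.9 = 5.051.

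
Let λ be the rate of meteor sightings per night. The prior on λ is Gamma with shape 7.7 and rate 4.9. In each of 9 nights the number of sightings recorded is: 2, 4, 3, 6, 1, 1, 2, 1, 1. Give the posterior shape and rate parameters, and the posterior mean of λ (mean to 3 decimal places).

Posterior: Gamma(shape=28.7, rate=13.9); mean ≈ 2.065

The Poisson likelihood adds the total count to the shape and the number of exposure periods to the rate. Here ∑xᵢ = 21 and n = 9, so shape 7.7→28.7 and rate 4.9→13.9.
Posterior mean = shape/rate = 28.7/13.9 = 2.065.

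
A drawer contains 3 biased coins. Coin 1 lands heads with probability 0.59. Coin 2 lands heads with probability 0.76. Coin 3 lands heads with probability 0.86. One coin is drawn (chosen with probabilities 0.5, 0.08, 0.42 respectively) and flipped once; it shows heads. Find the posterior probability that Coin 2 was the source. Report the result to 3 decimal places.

Tabulate prior·likelihood by source: [1] prior 0.5, lik 0.59, product 0.2950; [2] prior 0.08, lik 0.76, product 0.06080; [3] prior 0.42, lik 0.86, product 0.3612.
Normalizing constant = 0.71700; the posterior for Coin 2 is its product over the sum, 0.06080/0.71700 = 0.085.

Posterior probability ≈ 0.085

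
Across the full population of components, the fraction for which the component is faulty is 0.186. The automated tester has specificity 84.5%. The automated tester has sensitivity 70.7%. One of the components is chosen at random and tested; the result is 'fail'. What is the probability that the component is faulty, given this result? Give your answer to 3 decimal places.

Let H be the event that the component is faulty. P(H) = 0.186, so P(¬H) = 0.814. With E the 'fail' result, P(E|H) = 0.707 and P(E|¬H) = 0.155.
P(E) = 0.707·0.186 + 0.155·0.814 = 0.13150 + 0.12617 = 0.25767.
By Bayes' theorem, P(H|E) = 0.13150 / 0.25767 = 0.510.

P(H | E) ≈ 0.510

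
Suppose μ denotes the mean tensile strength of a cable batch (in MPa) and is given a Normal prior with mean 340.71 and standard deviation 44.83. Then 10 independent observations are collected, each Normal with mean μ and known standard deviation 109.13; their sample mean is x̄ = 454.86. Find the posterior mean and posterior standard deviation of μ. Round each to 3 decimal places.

Posterior mean ≈ 412.386; posterior SD ≈ 27.346

Prior precision 1/τ₀² = 1/44.83² = 0.00049758; data precision n/σ² = 10/109.13² = 0.00083968.
Posterior precision = 0.00049758 + 0.00083968 = 0.00133726, giving posterior SD = 1/√0.00133726 = 27.346.
Posterior mean = (0.00049758·340.71 + 0.00083968·454.86) / 0.00133726 = 412.386.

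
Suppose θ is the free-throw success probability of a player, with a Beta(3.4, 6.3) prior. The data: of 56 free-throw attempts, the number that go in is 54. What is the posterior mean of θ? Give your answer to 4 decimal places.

Observing 54 successes and 2 failures updates Beta(3.4, 6.3) by adding the success and failure counts to the two shape parameters: α = 3.4+54 = 57.4, β = 6.3+2 = 8.3.
E[θ | data] = 57.4/(57.4+8.3) = 0.8737.

Posterior mean ≈ 0.8737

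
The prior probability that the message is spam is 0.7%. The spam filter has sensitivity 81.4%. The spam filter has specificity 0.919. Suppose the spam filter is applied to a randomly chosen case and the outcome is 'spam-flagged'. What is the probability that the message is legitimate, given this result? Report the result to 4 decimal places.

Let H be the event that the message is spam. P(H) = 0.007, so P(¬H) = 0.993. With E the 'spam-flagged' result, P(E|H) = 0.814 and P(E|¬H) = 0.081.
P(E) = 0.814·0.007 + 0.081·0.993 = 0.0056980 + 0.080433 = 0.086131.
By Bayes' theorem, P(H|E) = 0.0056980 / 0.086131 = 0.0662. Hence P(¬H|E) = 1 − 0.0662 = 0.9338.

P(¬H | E) ≈ 0.9338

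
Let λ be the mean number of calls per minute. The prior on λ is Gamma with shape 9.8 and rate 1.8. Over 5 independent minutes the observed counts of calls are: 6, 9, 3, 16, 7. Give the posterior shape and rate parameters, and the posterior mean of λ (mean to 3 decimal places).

Total count ∑xᵢ = 41 over n = 5 minutes.
Gamma is conjugate to the Poisson likelihood: posterior is Gamma(shape = 9.8+41 = 50.8, rate = 1.8+5 = 6.8).
Posterior mean = shape/rate = 50.8/6.8 = 7.471.

Posterior: Gamma(shape=50.8, rate=6.8); mean ≈ 7.471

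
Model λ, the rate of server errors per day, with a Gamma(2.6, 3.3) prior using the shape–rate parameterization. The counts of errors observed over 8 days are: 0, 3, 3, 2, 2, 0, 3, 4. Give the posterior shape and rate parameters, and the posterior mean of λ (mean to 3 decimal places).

The Poisson likelihood adds the total count to the shape and the number of exposure periods to the rate. Here ∑xᵢ = 17 and n = 8, so shape 2.6→19.6 and rate 3.3→11.3.
Posterior mean = shape/rate = 19.6/11.3 = 1.735.

Posterior: Gamma(shape=19.6, rate=11.3); mean ≈ 1.735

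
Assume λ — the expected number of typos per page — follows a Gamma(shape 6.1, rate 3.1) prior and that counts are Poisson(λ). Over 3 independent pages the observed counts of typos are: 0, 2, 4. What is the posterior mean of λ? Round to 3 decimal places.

Posterior mean ≈ 1.984

The Poisson likelihood adds the total count to the shape and the number of exposure periods to the rate. Here ∑xᵢ = 6 and n = 3, so shape 6.1→12.1 and rate 3.1→6.1.
Posterior mean = shape/rate = 12.1/6.1 = 1.984.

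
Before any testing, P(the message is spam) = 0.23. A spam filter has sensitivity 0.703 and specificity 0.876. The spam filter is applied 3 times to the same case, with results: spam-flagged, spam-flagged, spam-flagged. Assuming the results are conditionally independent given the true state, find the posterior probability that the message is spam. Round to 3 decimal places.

Posterior P(H) ≈ 0.982

With H the event that the message is spam, the joint likelihood of the observed sequence is P(data|H) = 0.703·0.703·0.703 = 0.34743 and P(data|¬H) = 0.124·0.124·0.124 = 0.0019066.
Bayes: P(H|data) = 0.23·0.34743 / (0.23·0.34743 + 0.77·0.0019066) = 0.079909/0.081377 = 0.9820.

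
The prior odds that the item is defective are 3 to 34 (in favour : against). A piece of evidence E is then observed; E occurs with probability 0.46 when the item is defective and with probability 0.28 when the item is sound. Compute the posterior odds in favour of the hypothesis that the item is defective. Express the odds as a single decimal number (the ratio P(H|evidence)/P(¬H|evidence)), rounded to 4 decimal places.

Prior odds = 3/34 = 0.088235.
Likelihood ratio for E = 0.46/0.28 = 1.6429.
Posterior odds = prior odds × LR = 0.14496.

Posterior odds ≈ 0.1450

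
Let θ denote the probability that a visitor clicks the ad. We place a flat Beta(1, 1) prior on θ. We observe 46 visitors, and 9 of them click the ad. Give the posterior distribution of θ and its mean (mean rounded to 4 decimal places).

Posterior: Beta(10, 38); mean ≈ 0.2083

Observing 9 successes and 37 failures updates Beta(1, 1) by adding the success and failure counts to the two shape parameters: α = 1+9 = 10, β = 1+37 = 38.
E[θ | data] = 10/(10+38) = 0.2083.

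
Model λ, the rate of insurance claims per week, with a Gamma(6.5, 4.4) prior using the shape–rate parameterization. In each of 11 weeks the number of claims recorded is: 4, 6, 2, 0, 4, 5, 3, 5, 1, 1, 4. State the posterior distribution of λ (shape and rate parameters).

Total count ∑xᵢ = 35 over n = 11 weeks.
Gamma is conjugate to the Poisson likelihood: posterior is Gamma(shape = 6.5+35 = 41.5, rate = 4.4+11 = 15.4).

Posterior: Gamma(shape=41.5, rate=15.4)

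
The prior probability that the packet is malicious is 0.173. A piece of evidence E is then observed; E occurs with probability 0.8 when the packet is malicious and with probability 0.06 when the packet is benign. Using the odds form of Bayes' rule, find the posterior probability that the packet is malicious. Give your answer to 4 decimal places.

Posterior probability ≈ 0.7361

Prior odds = 0.173/(1−0.173) = 0.20919.
Likelihood ratio for E = 0.8/0.06 = 13.333.
Posterior odds = prior odds × LR = 2.7892.
Posterior probability = odds/(1+odds) = 2.7892/3.7892 = 0.7361.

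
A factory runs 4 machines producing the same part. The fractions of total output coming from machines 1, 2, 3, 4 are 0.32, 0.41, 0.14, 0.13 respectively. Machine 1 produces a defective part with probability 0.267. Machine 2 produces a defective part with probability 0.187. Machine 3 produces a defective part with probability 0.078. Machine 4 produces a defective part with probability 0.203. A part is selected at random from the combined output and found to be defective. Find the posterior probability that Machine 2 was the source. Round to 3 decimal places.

Posterior probability ≈ 0.384

Tabulate prior·likelihood by source: [1] prior 0.32, lik 0.267, product 0.08544; [2] prior 0.41, lik 0.187, product 0.07667; [3] prior 0.14, lik 0.078, product 0.01092; [4] prior 0.13, lik 0.203, product 0.02639.
Normalizing constant = 0.19942; the posterior for Machine 2 is its product over the sum, 0.07667/0.19942 = 0.384.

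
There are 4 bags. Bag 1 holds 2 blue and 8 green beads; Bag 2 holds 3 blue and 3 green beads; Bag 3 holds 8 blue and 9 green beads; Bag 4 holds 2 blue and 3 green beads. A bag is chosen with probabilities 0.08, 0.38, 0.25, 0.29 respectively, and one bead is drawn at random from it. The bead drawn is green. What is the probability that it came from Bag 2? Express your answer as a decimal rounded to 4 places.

Posterior probability ≈ 0.3391

Tabulate prior·likelihood by source: [1] prior 0.08, lik 0.8, product 0.06400; [2] prior 0.38, lik 0.5, product 0.1900; [3] prior 0.25, lik 0.5294, product 0.1324; [4] prior 0.29, lik 0.6, product 0.1740.
Normalizing constant = 0.56035; the posterior for Bag 2 is its product over the sum, 0.1900/0.56035 = 0.3391.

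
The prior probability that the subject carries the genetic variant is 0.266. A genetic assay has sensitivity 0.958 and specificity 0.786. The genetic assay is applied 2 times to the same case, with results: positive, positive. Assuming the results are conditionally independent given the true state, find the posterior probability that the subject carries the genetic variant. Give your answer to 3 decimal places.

Posterior P(H) ≈ 0.879

With H the event that the subject carries the genetic variant, the joint likelihood of the observed sequence is P(data|H) = 0.958·0.958 = 0.91776 and P(data|¬H) = 0.214·0.214 = 0.045796.
Bayes: P(H|data) = 0.266·0.91776 / (0.266·0.91776 + 0.734·0.045796) = 0.24413/0.27774 = 0.8790.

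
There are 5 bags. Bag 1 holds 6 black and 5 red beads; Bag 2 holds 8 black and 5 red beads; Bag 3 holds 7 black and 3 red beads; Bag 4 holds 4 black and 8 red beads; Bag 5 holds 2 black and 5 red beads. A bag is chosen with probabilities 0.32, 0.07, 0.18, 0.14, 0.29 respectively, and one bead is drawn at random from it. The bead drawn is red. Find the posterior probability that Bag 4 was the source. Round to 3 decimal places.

Posterior probability ≈ 0.177

Tabulate prior·likelihood by source: [1] prior 0.32, lik 0.4545, product 0.1455; [2] prior 0.07, lik 0.3846, product 0.02692; [3] prior 0.18, lik 0.3, product 0.05400; [4] prior 0.14, lik 0.6667, product 0.09333; [5] prior 0.29, lik 0.7143, product 0.2071.
Normalizing constant = 0.52685; the posterior for Bag 4 is its product over the sum, 0.09333/0.52685 = 0.177.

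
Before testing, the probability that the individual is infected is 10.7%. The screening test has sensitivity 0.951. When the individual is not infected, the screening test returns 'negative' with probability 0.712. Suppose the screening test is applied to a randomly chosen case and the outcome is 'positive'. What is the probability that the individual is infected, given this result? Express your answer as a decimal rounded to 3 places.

P(H | E) ≈ 0.283

Write H for 'the individual is infected'. Prior odds H:¬H = 0.107/0.893 = 0.11982. For the 'positive' outcome, the likelihood ratio is 0.951/0.288 = 3.3021.
Posterior odds = 0.11982 × 3.3021 = 0.39566, so P(H|E) = 0.39566/(1+0.39566) = 0.283.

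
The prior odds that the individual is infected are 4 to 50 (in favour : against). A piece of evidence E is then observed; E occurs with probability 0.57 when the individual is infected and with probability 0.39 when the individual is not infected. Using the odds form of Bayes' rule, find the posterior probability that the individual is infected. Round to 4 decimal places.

Prior odds = 4/50 = 0.080000.
Likelihood ratio for E = 0.57/0.39 = 1.4615.
Posterior odds = prior odds × LR = 0.11692.
Posterior probability = odds/(1+odds) = 0.11692/1.1169 = 0.1047.

Posterior probability ≈ 0.1047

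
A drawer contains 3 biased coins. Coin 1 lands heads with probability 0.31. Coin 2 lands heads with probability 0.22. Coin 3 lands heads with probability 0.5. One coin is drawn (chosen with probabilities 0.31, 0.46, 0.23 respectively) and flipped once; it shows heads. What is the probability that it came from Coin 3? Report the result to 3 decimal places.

Posterior probability ≈ 0.368

P(heads|C1) = 0.31; P(heads|C2) = 0.22; P(heads|C3) = 0.5.
Prior × likelihood for each source: 0.31·0.31=0.09610, 0.46·0.22=0.1012, 0.23·0.5=0.1150. Summing gives P(heads) = 0.31230.
P(Coin 3 | heads) = 0.1150 / 0.31230 = 0.368.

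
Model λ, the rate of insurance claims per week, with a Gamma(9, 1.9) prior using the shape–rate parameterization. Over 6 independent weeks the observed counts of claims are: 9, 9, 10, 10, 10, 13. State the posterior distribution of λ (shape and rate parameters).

The Poisson likelihood adds the total count to the shape and the number of exposure periods to the rate. Here ∑xᵢ = 61 and n = 6, so shape 9→70 and rate 1.9→7.9.

Posterior: Gamma(shape=70, rate=7.9)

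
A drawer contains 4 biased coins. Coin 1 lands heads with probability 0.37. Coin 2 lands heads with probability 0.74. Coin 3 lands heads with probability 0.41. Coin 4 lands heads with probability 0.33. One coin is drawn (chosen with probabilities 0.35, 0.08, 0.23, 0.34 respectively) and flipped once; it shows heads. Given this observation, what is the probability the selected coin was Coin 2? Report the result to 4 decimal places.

Posterior probability ≈ 0.1498

Tabulate prior·likelihood by source: [1] prior 0.35, lik 0.37, product 0.1295; [2] prior 0.08, lik 0.74, product 0.05920; [3] prior 0.23, lik 0.41, product 0.09430; [4] prior 0.34, lik 0.33, product 0.1122.
Normalizing constant = 0.39520; the posterior for Coin 2 is its product over the sum, 0.05920/0.39520 = 0.1498.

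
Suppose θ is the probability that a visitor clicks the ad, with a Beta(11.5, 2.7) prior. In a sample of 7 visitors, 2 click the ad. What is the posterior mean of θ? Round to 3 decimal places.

Posterior mean ≈ 0.637

Observing 2 successes and 5 failures updates Beta(11.5, 2.7) by adding the success and failure counts to the two shape parameters: α = 11.5+2 = 13.5, β = 2.7+5 = 7.7.
E[θ | data] = 13.5/(13.5+7.7) = 0.637.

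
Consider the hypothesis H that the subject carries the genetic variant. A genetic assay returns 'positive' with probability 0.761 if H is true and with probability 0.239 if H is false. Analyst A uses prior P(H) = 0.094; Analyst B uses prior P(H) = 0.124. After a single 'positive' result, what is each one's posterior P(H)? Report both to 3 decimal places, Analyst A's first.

Analyst A: 0.248; Analyst B: 0.311

P('+'|H) = 0.761, P('+'|¬H) = 0.239.
Analyst A: numerator 0.761·0.094 = 0.071534; evidence = 0.071534+0.239·0.906 = 0.28807; posterior = 0.248.
Analyst B: numerator 0.761·0.124 = 0.094364; evidence = 0.094364+0.239·0.876 = 0.30373; posterior = 0.311.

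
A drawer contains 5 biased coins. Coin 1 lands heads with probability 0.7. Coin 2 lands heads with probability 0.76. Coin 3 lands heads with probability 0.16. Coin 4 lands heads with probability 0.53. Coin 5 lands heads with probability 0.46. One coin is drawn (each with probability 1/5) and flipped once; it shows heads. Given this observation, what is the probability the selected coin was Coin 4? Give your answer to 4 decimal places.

Posterior probability ≈ 0.2031

P(heads|C1) = 0.7; P(heads|C2) = 0.76; P(heads|C3) = 0.16; P(heads|C4) = 0.53; P(heads|C5) = 0.46.
Prior × likelihood for each source: 0.2·0.7=0.1400, 0.2·0.76=0.1520, 0.2·0.16=0.03200, 0.2·0.53=0.1060, 0.2·0.46=0.09200. Summing gives P(heads) = 0.52200.
P(Coin 4 | heads) = 0.1060 / 0.52200 = 0.2031.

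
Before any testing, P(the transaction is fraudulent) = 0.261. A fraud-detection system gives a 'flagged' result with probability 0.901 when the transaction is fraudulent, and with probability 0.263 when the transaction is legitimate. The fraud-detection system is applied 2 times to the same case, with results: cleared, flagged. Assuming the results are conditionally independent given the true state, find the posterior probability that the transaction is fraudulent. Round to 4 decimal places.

With H the event that the transaction is fraudulent, the joint likelihood of the observed sequence is P(data|H) = 0.099·0.901 = 0.089199 and P(data|¬H) = 0.737·0.263 = 0.19383.
Bayes: P(H|data) = 0.261·0.089199 / (0.261·0.089199 + 0.739·0.19383) = 0.023281/0.16652 = 0.1398.

Posterior P(H) ≈ 0.1398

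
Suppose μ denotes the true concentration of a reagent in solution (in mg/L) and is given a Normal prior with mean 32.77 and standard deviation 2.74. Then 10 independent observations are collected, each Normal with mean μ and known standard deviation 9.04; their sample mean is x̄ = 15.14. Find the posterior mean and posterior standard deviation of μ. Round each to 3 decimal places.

Posterior mean ≈ 24.329; posterior SD ≈ 1.978

With known σ, the Normal prior is conjugate. Weight on the data is w = (n/σ²)/(n/σ² + 1/τ₀²) = 0.122367/(0.122367+0.133198) = 0.47881.
Posterior mean = w·x̄ + (1−w)·μ₀ = 0.47881·15.14 + 0.52119·32.77 = 24.329. Posterior variance = 1/(0.122367+0.133198) = 3.91290, so SD = 1.978.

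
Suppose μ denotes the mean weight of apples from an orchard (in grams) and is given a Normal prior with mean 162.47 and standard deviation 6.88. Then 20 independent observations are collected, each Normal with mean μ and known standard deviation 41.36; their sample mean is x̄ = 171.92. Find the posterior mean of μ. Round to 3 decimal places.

Posterior mean ≈ 165.837

Prior precision 1/τ₀² = 1/6.88² = 0.0211263; data precision n/σ² = 20/41.36² = 0.0116915.
Posterior precision = 0.0211263 + 0.0116915 = 0.0328177.
Posterior mean = (0.0211263·162.47 + 0.0116915·171.92) / 0.0328177 = 165.837.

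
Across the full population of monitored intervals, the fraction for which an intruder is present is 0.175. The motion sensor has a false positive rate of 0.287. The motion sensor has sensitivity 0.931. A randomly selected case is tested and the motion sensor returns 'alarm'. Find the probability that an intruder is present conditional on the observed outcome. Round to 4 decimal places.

Let H be the event that an intruder is present. P(H) = 0.175, so P(¬H) = 0.825. With E the 'alarm' result, P(E|H) = 0.931 and P(E|¬H) = 0.287.
P(E) = 0.931·0.175 + 0.287·0.825 = 0.16292 + 0.23677 = 0.39970.
By Bayes' theorem, P(H|E) = 0.16292 / 0.39970 = 0.4076.

P(H | E) ≈ 0.4076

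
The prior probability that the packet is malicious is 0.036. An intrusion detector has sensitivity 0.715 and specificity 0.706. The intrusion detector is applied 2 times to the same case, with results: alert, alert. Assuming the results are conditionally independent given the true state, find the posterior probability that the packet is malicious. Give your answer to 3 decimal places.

Posterior P(H) ≈ 0.181

Let H be the event that the packet is malicious; start with P(H) = 0.036. P('alert'|H) = 0.715, P('alert'|¬H) = 0.294.
Update on result 1 ('alert'): P(H) ← 0.715·0.0360 / (0.715·0.0360 + 0.294·0.9640) = 0.025740/0.30916 = 0.0833.
Update on result 2 ('alert'): P(H) ← 0.715·0.0833 / (0.715·0.0833 + 0.294·0.9167) = 0.059530/0.32905 = 0.1809.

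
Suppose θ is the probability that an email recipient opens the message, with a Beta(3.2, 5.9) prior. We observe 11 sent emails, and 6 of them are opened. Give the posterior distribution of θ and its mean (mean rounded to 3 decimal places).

The binomial likelihood is conjugate to the Beta prior: with 6 successes and 5 failures, the posterior is Beta(3.2+6, 5.9+5) = Beta(9.2, 10.9).
E[θ | data] = 9.2/(9.2+10.9) = 0.458.

Posterior: Beta(9.2, 10.9); mean ≈ 0.458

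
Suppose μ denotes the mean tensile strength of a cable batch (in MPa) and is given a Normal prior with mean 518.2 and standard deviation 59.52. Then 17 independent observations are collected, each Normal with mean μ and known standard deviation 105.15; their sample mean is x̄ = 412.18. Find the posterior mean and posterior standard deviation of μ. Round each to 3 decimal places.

Posterior mean ≈ 428.625; posterior SD ≈ 23.441

Prior precision 1/τ₀² = 1/59.52² = 0.00028228; data precision n/σ² = 17/105.15² = 0.00153755.
Posterior precision = 0.00028228 + 0.00153755 = 0.00181983, giving posterior SD = 1/√0.00181983 = 23.441.
Posterior mean = (0.00028228·518.2 + 0.00153755·412.18) / 0.00181983 = 428.625.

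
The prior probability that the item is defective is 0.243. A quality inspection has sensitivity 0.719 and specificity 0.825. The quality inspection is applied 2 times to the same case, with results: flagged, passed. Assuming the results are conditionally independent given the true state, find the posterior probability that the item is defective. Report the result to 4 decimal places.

Let H be the event that the item is defective; start with P(H) = 0.243. P('flagged'|H) = 0.719, P('flagged'|¬H) = 0.175.
Update on result 1 ('flagged'): P(H) ← 0.719·0.2430 / (0.719·0.2430 + 0.175·0.7570) = 0.17472/0.30719 = 0.5688.
Update on result 2 ('passed'): P(H) ← 0.281·0.5688 / (0.281·0.5688 + 0.825·0.4312) = 0.15982/0.51560 = 0.3100.

Posterior P(H) ≈ 0.3100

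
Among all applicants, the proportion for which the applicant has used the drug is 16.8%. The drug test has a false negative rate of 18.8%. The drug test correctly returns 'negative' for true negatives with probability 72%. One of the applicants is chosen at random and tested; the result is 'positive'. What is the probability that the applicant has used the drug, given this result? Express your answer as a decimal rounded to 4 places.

P(H | E) ≈ 0.3693

Write H for 'the applicant has used the drug'. Prior odds H:¬H = 0.168/0.832 = 0.20192. For the 'positive' outcome, the likelihood ratio is 0.812/0.28 = 2.9000.
Posterior odds = 0.20192 × 2.9000 = 0.58558, so P(H|E) = 0.58558/(1+0.58558) = 0.3693.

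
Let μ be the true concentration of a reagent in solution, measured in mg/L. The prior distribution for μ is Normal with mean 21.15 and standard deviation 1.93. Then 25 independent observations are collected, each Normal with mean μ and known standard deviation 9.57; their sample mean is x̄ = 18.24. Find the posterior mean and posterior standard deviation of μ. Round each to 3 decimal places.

Posterior mean ≈ 19.683; posterior SD ≈ 1.359

Prior precision 1/τ₀² = 1/1.93² = 0.268464; data precision n/σ² = 25/9.57² = 0.272971.
Posterior precision = 0.268464 + 0.272971 = 0.541434, giving posterior SD = 1/√0.541434 = 1.359.
Posterior mean = (0.268464·21.15 + 0.272971·18.24) / 0.541434 = 19.683.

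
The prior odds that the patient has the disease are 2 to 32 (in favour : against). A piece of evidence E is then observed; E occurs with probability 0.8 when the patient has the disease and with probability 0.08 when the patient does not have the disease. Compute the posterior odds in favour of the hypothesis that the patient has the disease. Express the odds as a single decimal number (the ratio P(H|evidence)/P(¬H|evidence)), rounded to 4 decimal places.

Posterior odds ≈ 0.6250

Prior odds = 2/32 = 0.062500.
Likelihood ratio for E = 0.8/0.08 = 10.000.
Posterior odds = prior odds × LR = 0.62500.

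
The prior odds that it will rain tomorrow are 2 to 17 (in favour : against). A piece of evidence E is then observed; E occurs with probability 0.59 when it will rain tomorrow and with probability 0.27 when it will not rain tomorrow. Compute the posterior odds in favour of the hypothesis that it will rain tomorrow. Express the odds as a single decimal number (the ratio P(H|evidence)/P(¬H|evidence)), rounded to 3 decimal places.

Prior odds = 2/17 = 0.11765. In log-odds, ln(0.11765) = -2.1401.
Add log likelihood ratio: ln(2.1852) = 0.78170.
Posterior log-odds = -1.3584, so posterior odds = exp(-1.3584) = 0.25708.

Posterior odds ≈ 0.257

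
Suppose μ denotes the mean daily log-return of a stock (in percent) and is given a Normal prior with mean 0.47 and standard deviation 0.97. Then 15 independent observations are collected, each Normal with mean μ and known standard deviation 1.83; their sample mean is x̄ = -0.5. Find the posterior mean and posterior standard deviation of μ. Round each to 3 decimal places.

Prior precision 1/τ₀² = 1/0.97² = 1.06281; data precision n/σ² = 15/1.83² = 4.47908.
Posterior precision = 1.06281 + 4.47908 = 5.54189, giving posterior SD = 1/√5.54189 = 0.425.
Posterior mean = (1.06281·0.47 + 4.47908·-0.5) / 5.54189 = -0.314.

Posterior mean ≈ -0.314; posterior SD ≈ 0.425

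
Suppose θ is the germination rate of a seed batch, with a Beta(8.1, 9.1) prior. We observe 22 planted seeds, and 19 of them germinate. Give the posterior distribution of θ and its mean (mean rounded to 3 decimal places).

Posterior: Beta(27.1, 12.1); mean ≈ 0.691

The binomial likelihood is conjugate to the Beta prior: with 19 successes and 3 failures, the posterior is Beta(8.1+19, 9.1+3) = Beta(27.1, 12.1).
E[θ | data] = 27.1/(27.1+12.1) = 0.691.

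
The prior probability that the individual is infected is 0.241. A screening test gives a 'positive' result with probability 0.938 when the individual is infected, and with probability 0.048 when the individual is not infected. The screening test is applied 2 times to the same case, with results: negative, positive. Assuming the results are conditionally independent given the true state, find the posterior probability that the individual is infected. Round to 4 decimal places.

Let H be the event that the individual is infected; start with P(H) = 0.241. P('positive'|H) = 0.938, P('positive'|¬H) = 0.048.
Update on result 1 ('negative'): P(H) ← 0.062·0.2410 / (0.062·0.2410 + 0.952·0.7590) = 0.014942/0.73751 = 0.0203.
Update on result 2 ('positive'): P(H) ← 0.938·0.0203 / (0.938·0.0203 + 0.048·0.9797) = 0.019004/0.066031 = 0.2878.

Posterior P(H) ≈ 0.2878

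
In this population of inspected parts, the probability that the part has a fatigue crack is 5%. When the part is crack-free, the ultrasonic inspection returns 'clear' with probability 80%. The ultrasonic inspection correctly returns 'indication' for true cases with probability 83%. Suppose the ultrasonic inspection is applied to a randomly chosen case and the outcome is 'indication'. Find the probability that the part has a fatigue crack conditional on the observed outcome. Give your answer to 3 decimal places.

Write H for 'the part has a fatigue crack'. Prior odds H:¬H = 0.05/0.95 = 0.052632. For the 'indication' outcome, the likelihood ratio is 0.83/0.2 = 4.1500.
Posterior odds = 0.052632 × 4.1500 = 0.21842, so P(H|E) = 0.21842/(1+0.21842) = 0.179.

P(H | E) ≈ 0.179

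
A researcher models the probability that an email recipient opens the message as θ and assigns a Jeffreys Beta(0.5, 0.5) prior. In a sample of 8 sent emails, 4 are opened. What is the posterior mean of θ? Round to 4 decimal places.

The binomial likelihood is conjugate to the Beta prior: with 4 successes and 4 failures, the posterior is Beta(0.5+4, 0.5+4) = Beta(4.5, 4.5).
E[θ | data] = 4.5/(4.5+4.5) = 0.5000.

Posterior mean ≈ 0.5000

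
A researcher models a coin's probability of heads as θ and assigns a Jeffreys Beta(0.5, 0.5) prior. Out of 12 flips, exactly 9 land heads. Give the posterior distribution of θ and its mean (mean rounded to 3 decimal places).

Posterior: Beta(9.5, 3.5); mean ≈ 0.731

Observing 9 successes and 3 failures updates Beta(0.5, 0.5) by adding the success and failure counts to the two shape parameters: α = 0.5+9 = 9.5, β = 0.5+3 = 3.5.
Posterior mean = α/(α+β) = 9.5/13 = 0.731.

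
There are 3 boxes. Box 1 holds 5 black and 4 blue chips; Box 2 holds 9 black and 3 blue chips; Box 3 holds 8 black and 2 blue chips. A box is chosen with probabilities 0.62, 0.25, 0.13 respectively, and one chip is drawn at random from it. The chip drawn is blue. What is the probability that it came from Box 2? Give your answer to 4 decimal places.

Tabulate prior·likelihood by source: [1] prior 0.62, lik 0.4444, product 0.2756; [2] prior 0.25, lik 0.25, product 0.06250; [3] prior 0.13, lik 0.2, product 0.02600.
Normalizing constant = 0.36406; the posterior for Box 2 is its product over the sum, 0.06250/0.36406 = 0.1717.

Posterior probability ≈ 0.1717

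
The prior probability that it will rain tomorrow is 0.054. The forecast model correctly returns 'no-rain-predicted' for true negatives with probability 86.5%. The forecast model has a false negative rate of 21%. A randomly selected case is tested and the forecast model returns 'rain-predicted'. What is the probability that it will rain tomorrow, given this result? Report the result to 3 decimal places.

P(H | E) ≈ 0.250

Write H for 'it will rain tomorrow'. Prior odds H:¬H = 0.054/0.946 = 0.057082. For the 'rain-predicted' outcome, the likelihood ratio is 0.79/0.135 = 5.8519.
Posterior odds = 0.057082 × 5.8519 = 0.33404, so P(H|E) = 0.33404/(1+0.33404) = 0.250.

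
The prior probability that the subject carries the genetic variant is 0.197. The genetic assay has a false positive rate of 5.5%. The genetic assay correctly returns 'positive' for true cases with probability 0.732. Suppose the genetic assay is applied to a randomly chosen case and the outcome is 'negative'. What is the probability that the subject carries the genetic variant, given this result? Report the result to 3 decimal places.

P(H | E) ≈ 0.065

Let H be the event that the subject carries the genetic variant. P(H) = 0.197, so P(¬H) = 0.803. With E the 'negative' result, P(E|H) = 0.268 and P(E|¬H) = 0.945.
P(E) = 0.268·0.197 + 0.945·0.803 = 0.052796 + 0.75883 = 0.81163.
By Bayes' theorem, P(H|E) = 0.052796 / 0.81163 = 0.065.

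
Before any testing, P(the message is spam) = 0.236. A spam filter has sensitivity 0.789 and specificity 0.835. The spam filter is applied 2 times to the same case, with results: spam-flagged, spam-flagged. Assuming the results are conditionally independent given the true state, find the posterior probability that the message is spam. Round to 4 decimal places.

Let H be the event that the message is spam; start with P(H) = 0.236. P('spam-flagged'|H) = 0.789, P('spam-flagged'|¬H) = 0.165.
Update on result 1 ('spam-flagged'): P(H) ← 0.789·0.2360 / (0.789·0.2360 + 0.165·0.7640) = 0.18620/0.31226 = 0.5963.
Update on result 2 ('spam-flagged'): P(H) ← 0.789·0.5963 / (0.789·0.5963 + 0.165·0.4037) = 0.47048/0.53709 = 0.8760.

Posterior P(H) ≈ 0.8760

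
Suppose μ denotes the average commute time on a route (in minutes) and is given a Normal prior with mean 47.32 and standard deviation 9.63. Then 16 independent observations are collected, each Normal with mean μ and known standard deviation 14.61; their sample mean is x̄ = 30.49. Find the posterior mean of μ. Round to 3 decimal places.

Prior precision 1/τ₀² = 1/9.63² = 0.0107832; data precision n/σ² = 16/14.61² = 0.0749583.
Posterior precision = 0.0107832 + 0.0749583 = 0.0857415.
Posterior mean = (0.0107832·47.32 + 0.0749583·30.49) / 0.0857415 = 32.607.

Posterior mean ≈ 32.607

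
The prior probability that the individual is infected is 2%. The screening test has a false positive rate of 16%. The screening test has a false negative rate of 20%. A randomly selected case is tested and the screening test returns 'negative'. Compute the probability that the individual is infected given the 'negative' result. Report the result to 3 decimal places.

P(H | E) ≈ 0.005

Let H be the event that the individual is infected. P(H) = 0.02, so P(¬H) = 0.98. With E the 'negative' result, P(E|H) = 0.2 and P(E|¬H) = 0.84.
P(E) = 0.2·0.02 + 0.84·0.98 = 0.0040000 + 0.82320 = 0.82720.
By Bayes' theorem, P(H|E) = 0.0040000 / 0.82720 = 0.005.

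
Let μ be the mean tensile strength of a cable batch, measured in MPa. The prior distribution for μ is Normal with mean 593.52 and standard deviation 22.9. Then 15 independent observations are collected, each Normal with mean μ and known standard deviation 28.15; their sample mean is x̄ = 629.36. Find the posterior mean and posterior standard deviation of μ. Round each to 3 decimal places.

Posterior mean ≈ 626.080; posterior SD ≈ 6.928

Prior precision 1/τ₀² = 1/22.9² = 0.00190690; data precision n/σ² = 15/28.15² = 0.0189293.
Posterior precision = 0.00190690 + 0.0189293 = 0.0208362, giving posterior SD = 1/√0.0208362 = 6.928.
Posterior mean = (0.00190690·593.52 + 0.0189293·629.36) / 0.0208362 = 626.080.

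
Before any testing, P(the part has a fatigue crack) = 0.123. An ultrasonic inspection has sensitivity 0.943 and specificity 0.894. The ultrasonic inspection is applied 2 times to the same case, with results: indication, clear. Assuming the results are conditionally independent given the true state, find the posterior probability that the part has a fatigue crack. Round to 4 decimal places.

Posterior P(H) ≈ 0.0737

With H the event that the part has a fatigue crack, the joint likelihood of the observed sequence is P(data|H) = 0.943·0.057 = 0.053751 and P(data|¬H) = 0.106·0.894 = 0.094764.
Bayes: P(H|data) = 0.123·0.053751 / (0.123·0.053751 + 0.877·0.094764) = 0.0066114/0.089719 = 0.0737.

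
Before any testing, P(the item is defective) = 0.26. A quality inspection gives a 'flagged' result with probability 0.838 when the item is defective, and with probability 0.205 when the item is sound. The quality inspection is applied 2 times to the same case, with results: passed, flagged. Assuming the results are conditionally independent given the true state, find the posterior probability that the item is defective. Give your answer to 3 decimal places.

Let H be the event that the item is defective; start with P(H) = 0.26. P('flagged'|H) = 0.838, P('flagged'|¬H) = 0.205.
Update on result 1 ('passed'): P(H) ← 0.162·0.2600 / (0.162·0.2600 + 0.795·0.7400) = 0.042120/0.63042 = 0.0668.
Update on result 2 ('flagged'): P(H) ← 0.838·0.0668 / (0.838·0.0668 + 0.205·0.9332) = 0.055989/0.24729 = 0.2264.

Posterior P(H) ≈ 0.226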